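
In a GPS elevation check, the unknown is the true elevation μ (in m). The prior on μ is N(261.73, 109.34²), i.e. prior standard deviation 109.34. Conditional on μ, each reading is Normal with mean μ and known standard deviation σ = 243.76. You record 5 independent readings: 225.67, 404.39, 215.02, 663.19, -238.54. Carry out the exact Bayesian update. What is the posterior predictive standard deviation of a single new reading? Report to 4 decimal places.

For Normal data with known variance σ², a Normal(μ₀, σ₀²) prior on μ is conjugate. Posterior precision = 1/σ₀² + n/σ²; posterior mean is the precision-weighted average of μ₀ and x̄.
σ₀² = 109.34² = 11955.2356, σ² = 243.76² = 59418.9376; σ² + n·σ₀² = 59418.9376 + 5·11955.2356 = 119195.1156.
Posterior precision = 1/σ₀² + n/σ² = 1/11955.2356 + 5/59418.9376 = (σ² + n·σ₀²)/(σ₀²σ²) = 119195.1156/(11955.2356·59418.9376); posterior variance σₙ² = σ₀²σ²/(σ² + n·σ₀²) = 11955.2356·59418.9376/119195.1156 = 5959.702246.
Predictive variance for one new observation = σₙ² + σ² = 11955.2356·59418.9376/119195.1156 + 59418.9376 = σ²·(σ₀² + 119195.1156)/119195.1156 = 59418.9376·131150.3512/119195.1156 = 65378.639846; SD = √(59418.9376·131150.3512/119195.1156) = 255.6925.

255.6925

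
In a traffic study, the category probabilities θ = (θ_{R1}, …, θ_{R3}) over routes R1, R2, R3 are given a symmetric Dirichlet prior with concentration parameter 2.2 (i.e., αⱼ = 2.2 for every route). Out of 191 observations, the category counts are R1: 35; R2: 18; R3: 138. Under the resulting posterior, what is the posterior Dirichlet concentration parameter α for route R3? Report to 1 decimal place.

The Dirichlet prior is conjugate to the Multinomial likelihood: each posterior αⱼ = prior αⱼ + observed count nⱼ.
Posterior concentration: (37.2, 20.2, 140.2), total = 197.6.
α_{R3} = 2.2 + 138 = 140.2.

140.2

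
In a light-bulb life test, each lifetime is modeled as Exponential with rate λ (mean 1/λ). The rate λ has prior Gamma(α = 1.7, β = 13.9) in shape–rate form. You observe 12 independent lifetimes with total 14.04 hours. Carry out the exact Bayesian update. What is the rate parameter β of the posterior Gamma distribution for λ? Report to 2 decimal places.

27.94

With a Gamma(shape α, rate β) prior on the exponential rate λ, the posterior after n observations with total T = Σxᵢ is Gamma(α+n, β+T).
Posterior: Gamma(1.7+12, 13.9+14.04) = Gamma(13.7, 27.94).
Posterior β = 27.94.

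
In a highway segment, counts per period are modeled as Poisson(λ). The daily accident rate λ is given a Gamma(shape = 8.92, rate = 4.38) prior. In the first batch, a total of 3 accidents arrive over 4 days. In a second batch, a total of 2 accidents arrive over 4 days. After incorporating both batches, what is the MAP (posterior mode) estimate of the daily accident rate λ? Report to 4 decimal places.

With a Gamma(shape α, rate β) prior, the Poisson likelihood is conjugate: the posterior is Gamma(α + ΣXᵢ, β + n).
After batch 1: Gamma(α+S, β+n) = Gamma(8.92+3, 4.38+4) = Gamma(11.92, 8.38).
After batch 2: Gamma(α+S, β+n) = Gamma(11.92+2, 8.38+4) = Gamma(13.92, 12.38).
Mode of Gamma(α,β) for α≥1 is (α−1)/β = 12.92/12.38 = 1.0436.

1.0436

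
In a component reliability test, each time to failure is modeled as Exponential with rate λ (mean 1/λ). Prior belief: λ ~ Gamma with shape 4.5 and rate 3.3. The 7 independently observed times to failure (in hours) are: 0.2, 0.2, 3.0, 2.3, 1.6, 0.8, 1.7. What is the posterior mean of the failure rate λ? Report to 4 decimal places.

0.8779

With a Gamma(shape α, rate β) prior on the exponential rate λ, the posterior after n observations with total T = Σxᵢ is Gamma(α+n, β+T).
Sum of observations T = 9.8 hours; n = 7.
Posterior: Gamma(4.5+7, 3.3+9.8) = Gamma(11.5, 13.1).
Posterior mean of λ = α/β = 11.5/13.1 = 0.8779.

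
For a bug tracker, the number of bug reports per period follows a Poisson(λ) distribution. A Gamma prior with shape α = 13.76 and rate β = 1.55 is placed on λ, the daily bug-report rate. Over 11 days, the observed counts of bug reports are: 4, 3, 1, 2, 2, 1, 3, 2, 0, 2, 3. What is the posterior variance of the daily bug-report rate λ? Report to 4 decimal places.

With a Gamma(shape α, rate β) prior, the Poisson likelihood is conjugate: the posterior is Gamma(α + ΣXᵢ, β + n).
Sum of counts S = 23 over n = 11 days.
Posterior: Gamma(α+S, β+n) = Gamma(13.76+23, 1.55+11) = Gamma(36.76, 12.55).
Var = α/β² = 36.76/12.55² = 0.2334.

0.2334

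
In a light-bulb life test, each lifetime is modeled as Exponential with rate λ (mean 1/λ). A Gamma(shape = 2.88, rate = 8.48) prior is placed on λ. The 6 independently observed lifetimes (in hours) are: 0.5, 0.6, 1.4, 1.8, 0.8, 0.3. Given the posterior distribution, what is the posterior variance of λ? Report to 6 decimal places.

0.046093

With a Gamma(shape α, rate β) prior on the exponential rate λ, the posterior after n observations with total T = Σxᵢ is Gamma(α+n, β+T).
Sum of observations T = 5.4 hours; n = 6.
Posterior: Gamma(2.88+6, 8.48+5.4) = Gamma(8.88, 13.88).
Var = α/β² = 0.046093.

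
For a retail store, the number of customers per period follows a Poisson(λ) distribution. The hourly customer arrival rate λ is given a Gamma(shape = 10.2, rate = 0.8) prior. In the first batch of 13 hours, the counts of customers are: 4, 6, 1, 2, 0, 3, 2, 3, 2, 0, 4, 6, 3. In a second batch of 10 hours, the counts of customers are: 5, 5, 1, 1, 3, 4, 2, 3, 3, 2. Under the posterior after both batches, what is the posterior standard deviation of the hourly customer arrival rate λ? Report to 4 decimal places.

With a Gamma(shape α, rate β) prior, the Poisson likelihood is conjugate: the posterior is Gamma(α + ΣXᵢ, β + n).
Batch 1: sum of counts S = 36 over n = 13 hours.
After batch 1: Gamma(α+S, β+n) = Gamma(10.2+36, 0.8+13) = Gamma(46.2, 13.8).
Batch 2: sum of counts S = 29 over n = 10 hours.
After batch 2: Gamma(α+S, β+n) = Gamma(46.2+29, 13.8+10) = Gamma(75.2, 23.8).
SD = √α/β = √75.2/23.8 = 0.3644.

0.3644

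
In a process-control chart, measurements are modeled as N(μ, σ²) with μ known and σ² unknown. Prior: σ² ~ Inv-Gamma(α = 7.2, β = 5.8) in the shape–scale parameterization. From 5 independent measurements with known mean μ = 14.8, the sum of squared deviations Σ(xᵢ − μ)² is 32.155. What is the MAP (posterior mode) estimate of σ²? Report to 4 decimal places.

2.0446

With known mean μ and an Inverse-Gamma(α, β) prior on σ², the Normal likelihood is conjugate: posterior is Inv-Gamma(α + n/2, β + Σ(xᵢ−μ)²/2).
Posterior: Inv-Gamma(7.2 + 5/2, 5.8 + 32.155/2) = Inv-Gamma(9.70, 21.8775).
Mode = β/(α+1) = 21.8775/10.70 = 2.0446.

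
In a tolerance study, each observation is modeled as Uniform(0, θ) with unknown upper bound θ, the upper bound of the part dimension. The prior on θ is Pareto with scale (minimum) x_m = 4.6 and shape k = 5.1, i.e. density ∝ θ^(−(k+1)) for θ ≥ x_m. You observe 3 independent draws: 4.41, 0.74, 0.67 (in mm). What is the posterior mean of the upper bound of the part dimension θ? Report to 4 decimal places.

A Pareto(scale x_m, shape k) prior on the upper bound θ of Uniform(0, θ) is conjugate: posterior is Pareto(max(x_m, max xᵢ), k + n).
Sample maximum = 4.41; prior scale x_m = 4.6 → posterior scale = max = 4.60.
Posterior shape = 5.1 + 3 = 8.1.
E[θ|data] = k·x_m/(k−1) = 8.1·4.60/7.1 = 5.2479.

5.2479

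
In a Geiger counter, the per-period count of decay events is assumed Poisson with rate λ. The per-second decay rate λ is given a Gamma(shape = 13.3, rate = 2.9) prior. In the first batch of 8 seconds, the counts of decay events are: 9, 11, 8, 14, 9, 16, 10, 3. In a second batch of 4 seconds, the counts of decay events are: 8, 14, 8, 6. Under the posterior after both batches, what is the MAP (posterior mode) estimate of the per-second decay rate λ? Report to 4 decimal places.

8.6107

With a Gamma(shape α, rate β) prior, the Poisson likelihood is conjugate: the posterior is Gamma(α + ΣXᵢ, β + n).
Batch 1: sum of counts S = 80 over n = 8 seconds.
After batch 1: Gamma(α+S, β+n) = Gamma(13.3+80, 2.9+8) = Gamma(93.3, 10.9).
Batch 2: sum of counts S = 36 over n = 4 seconds.
After batch 2: Gamma(α+S, β+n) = Gamma(93.3+36, 10.9+4) = Gamma(129.3, 14.9).
Mode of Gamma(α,β) for α≥1 is (α−1)/β = 128.3/14.9 = 8.6107.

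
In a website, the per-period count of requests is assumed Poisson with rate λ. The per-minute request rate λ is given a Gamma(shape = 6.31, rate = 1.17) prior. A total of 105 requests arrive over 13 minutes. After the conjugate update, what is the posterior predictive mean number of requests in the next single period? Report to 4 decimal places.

7.8553

With a Gamma(shape α, rate β) prior, the Poisson likelihood is conjugate: the posterior is Gamma(α + ΣXᵢ, β + n).
Posterior: Gamma(α+S, β+n) = Gamma(6.31+105, 1.17+13) = Gamma(111.31, 14.17).
The predictive distribution for one future period is NegBinom with mean α/β = 7.8553.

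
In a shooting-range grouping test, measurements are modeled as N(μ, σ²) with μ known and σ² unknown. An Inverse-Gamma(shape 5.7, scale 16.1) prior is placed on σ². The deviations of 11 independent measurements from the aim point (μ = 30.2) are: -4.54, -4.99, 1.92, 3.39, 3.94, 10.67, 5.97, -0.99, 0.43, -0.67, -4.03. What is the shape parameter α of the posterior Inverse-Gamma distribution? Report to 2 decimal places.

With known mean μ and an Inverse-Gamma(α, β) prior on σ², the Normal likelihood is conjugate: posterior is Inv-Gamma(α + n/2, β + Σ(xᵢ−μ)²/2).
Σ(xᵢ−μ)² = (-4.54)² + (-4.99)² + (1.92)² + (3.39)² + (3.94)² + (10.67)² + (5.97)² + (-0.99)² + (0.43)² + (-0.67)² + (-4.03)² = 243.5584.
Posterior: Inv-Gamma(5.7 + 11/2, 16.1 + 243.5584/2) = Inv-Gamma(11.20, 137.87920).
Posterior α = 11.20.

11.20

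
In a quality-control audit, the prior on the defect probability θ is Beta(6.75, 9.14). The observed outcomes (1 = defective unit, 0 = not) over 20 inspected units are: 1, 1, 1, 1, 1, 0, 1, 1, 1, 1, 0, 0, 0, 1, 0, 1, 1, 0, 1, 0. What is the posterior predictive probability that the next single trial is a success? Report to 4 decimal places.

0.5503

The Beta prior is conjugate to a Binomial/Bernoulli likelihood; the update adds successes to α and failures to β.
Posterior: Beta(α+k, β+n−k) = Beta(6.75+13, 9.14+7) = Beta(19.75, 16.14).
For a single future Bernoulli trial, P(success | data) = α/(α+β) = 0.5503.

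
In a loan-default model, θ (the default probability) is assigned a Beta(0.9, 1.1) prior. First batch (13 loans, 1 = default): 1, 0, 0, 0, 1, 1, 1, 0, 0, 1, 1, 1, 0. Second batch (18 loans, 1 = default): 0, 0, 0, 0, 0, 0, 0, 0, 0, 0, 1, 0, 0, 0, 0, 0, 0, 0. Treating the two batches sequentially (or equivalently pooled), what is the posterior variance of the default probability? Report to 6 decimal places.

The Beta prior is conjugate to a Binomial/Bernoulli likelihood; the update adds successes to α and failures to β.
After batch 1: Beta(0.9+7, 1.1+6) = Beta(7.9, 7.1).
After batch 2: Beta(7.9+1, 7.1+17) = Beta(8.9, 24.1).
Var = αβ/((α+β)²(α+β+1)) = 8.9·24.1/(33.0²·34.0) = 0.005793.

0.005793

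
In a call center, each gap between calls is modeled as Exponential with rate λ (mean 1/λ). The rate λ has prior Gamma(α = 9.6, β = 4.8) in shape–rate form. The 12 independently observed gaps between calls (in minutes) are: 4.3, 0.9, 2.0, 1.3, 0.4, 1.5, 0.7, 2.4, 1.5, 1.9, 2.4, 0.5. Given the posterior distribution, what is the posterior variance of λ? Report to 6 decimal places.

0.035693

With a Gamma(shape α, rate β) prior on the exponential rate λ, the posterior after n observations with total T = Σxᵢ is Gamma(α+n, β+T).
Sum of observations T = 19.8 minutes; n = 12.
Posterior: Gamma(9.6+12, 4.8+19.8) = Gamma(21.6, 24.6).
Var = α/β² = 0.035693.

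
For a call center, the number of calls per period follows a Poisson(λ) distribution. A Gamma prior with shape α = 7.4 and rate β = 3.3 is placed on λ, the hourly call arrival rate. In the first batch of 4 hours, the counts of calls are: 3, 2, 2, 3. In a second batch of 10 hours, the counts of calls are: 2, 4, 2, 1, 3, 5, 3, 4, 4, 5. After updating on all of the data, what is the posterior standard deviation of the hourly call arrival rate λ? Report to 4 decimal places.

With a Gamma(shape α, rate β) prior, the Poisson likelihood is conjugate: the posterior is Gamma(α + ΣXᵢ, β + n).
Batch 1: sum of counts S = 10 over n = 4 hours.
After batch 1: Gamma(α+S, β+n) = Gamma(7.4+10, 3.3+4) = Gamma(17.4, 7.3).
Batch 2: sum of counts S = 33 over n = 10 hours.
After batch 2: Gamma(α+S, β+n) = Gamma(17.4+33, 7.3+10) = Gamma(50.4, 17.3).
SD = √α/β = √50.4/17.3 = 0.4104.

0.4104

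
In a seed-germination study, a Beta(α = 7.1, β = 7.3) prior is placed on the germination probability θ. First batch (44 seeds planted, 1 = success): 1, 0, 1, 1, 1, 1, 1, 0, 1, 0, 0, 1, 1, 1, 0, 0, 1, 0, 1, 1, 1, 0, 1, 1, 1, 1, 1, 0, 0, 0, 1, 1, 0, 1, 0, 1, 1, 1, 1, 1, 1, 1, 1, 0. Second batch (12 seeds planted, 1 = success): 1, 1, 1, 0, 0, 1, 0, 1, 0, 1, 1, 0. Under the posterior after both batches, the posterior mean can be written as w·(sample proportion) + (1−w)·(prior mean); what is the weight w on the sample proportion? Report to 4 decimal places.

0.7955

The Beta prior is conjugate to a Binomial/Bernoulli likelihood; the update adds successes to α and failures to β.
Total number of seeds planted: n = 44 + 12 = 56.
Posterior mean = (α₀+k)/(α₀+β₀+n) = [n/(α₀+β₀+n)]·(k/n) + [(α₀+β₀)/(α₀+β₀+n)]·α₀/(α₀+β₀), so only n and the prior enter the weight.
The weight on the data is w = n/(α₀+β₀+n) = 56/(7.1+7.3+56) = 56/70.4 = 0.7955.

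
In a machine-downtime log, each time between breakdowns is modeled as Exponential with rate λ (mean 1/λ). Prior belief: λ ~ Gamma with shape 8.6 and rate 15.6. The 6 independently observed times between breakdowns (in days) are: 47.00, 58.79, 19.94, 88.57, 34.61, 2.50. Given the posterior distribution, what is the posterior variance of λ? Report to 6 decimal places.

0.000205

With a Gamma(shape α, rate β) prior on the exponential rate λ, the posterior after n observations with total T = Σxᵢ is Gamma(α+n, β+T).
Sum of observations T = 251.41 days; n = 6.
Posterior: Gamma(8.6+6, 15.6+251.41) = Gamma(14.6, 267.01).
Var = α/β² = 0.000205.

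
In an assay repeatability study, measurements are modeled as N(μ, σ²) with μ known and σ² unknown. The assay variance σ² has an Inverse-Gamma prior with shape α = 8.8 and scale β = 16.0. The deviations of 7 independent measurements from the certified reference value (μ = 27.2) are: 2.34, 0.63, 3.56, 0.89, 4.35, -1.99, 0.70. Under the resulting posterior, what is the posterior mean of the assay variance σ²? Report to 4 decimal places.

3.3058

With known mean μ and an Inverse-Gamma(α, β) prior on σ², the Normal likelihood is conjugate: posterior is Inv-Gamma(α + n/2, β + Σ(xᵢ−μ)²/2).
Σ(xᵢ−μ)² = (2.34)² + (0.63)² + (3.56)² + (0.89)² + (4.35)² + (-1.99)² + (0.70)² = 42.7108.
Posterior: Inv-Gamma(8.8 + 7/2, 16.0 + 42.7108/2) = Inv-Gamma(12.30, 37.35540).
E[σ²|data] = β/(α−1) = 37.35540/11.30 = 3.3058.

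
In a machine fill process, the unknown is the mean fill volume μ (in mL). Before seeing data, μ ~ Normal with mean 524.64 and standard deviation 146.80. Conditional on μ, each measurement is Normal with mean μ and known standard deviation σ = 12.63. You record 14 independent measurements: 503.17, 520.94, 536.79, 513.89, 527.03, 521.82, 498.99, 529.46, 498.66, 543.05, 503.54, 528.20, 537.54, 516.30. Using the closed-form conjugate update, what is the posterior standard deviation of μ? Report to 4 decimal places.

3.3746

For Normal data with known variance σ², a Normal(μ₀, σ₀²) prior on μ is conjugate. Posterior precision = 1/σ₀² + n/σ²; posterior mean is the precision-weighted average of μ₀ and x̄.
σ₀² = 146.80² = 21550.24, σ² = 12.63² = 159.5169; σ² + n·σ₀² = 159.5169 + 14·21550.24 = 301862.8769.
Posterior precision = 1/σ₀² + n/σ² = 1/21550.24 + 14/159.5169 = (σ² + n·σ₀²)/(σ₀²σ²) = 301862.8769/(21550.24·159.5169); posterior variance σₙ² = σ₀²σ²/(σ² + n·σ₀²) = 21550.24·159.5169/301862.8769 = 11.388043.
Posterior SD = √σₙ² = √(21550.24·159.5169/301862.8769) = 3.3746.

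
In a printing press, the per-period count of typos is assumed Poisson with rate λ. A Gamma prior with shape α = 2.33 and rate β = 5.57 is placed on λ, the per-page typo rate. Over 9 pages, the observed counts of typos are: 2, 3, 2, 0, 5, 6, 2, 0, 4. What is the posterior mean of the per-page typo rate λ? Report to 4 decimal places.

1.8071

With a Gamma(shape α, rate β) prior, the Poisson likelihood is conjugate: the posterior is Gamma(α + ΣXᵢ, β + n).
Sum of counts S = 24 over n = 9 pages.
Posterior: Gamma(α+S, β+n) = Gamma(2.33+24, 5.57+9) = Gamma(26.33, 14.57).
Posterior mean = α/β = 26.33/14.57 = 1.8071.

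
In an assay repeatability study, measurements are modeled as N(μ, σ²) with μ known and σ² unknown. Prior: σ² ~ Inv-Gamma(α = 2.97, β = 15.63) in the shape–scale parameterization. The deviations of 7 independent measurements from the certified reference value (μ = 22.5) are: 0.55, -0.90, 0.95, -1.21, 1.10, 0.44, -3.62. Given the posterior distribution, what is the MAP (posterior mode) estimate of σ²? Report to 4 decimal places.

3.2963

With known mean μ and an Inverse-Gamma(α, β) prior on σ², the Normal likelihood is conjugate: posterior is Inv-Gamma(α + n/2, β + Σ(xᵢ−μ)²/2).
Σ(xᵢ−μ)² = (0.55)² + (-0.90)² + (0.95)² + (-1.21)² + (1.10)² + (0.44)² + (-3.62)² = 17.9871.
Posterior: Inv-Gamma(2.97 + 7/2, 15.63 + 17.9871/2) = Inv-Gamma(6.47, 24.62355).
Mode = β/(α+1) = 24.62355/7.47 = 3.2963.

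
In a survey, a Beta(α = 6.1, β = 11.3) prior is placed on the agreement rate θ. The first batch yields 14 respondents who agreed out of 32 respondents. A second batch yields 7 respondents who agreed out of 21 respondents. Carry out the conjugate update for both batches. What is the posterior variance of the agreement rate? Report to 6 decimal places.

The Beta prior is conjugate to a Binomial/Bernoulli likelihood; the update adds successes to α and failures to β.
After batch 1: Beta(6.1+14, 11.3+18) = Beta(20.1, 29.3).
After batch 2: Beta(20.1+7, 29.3+14) = Beta(27.1, 43.3).
Var = αβ/((α+β)²(α+β+1)) = 27.1·43.3/(70.4²·71.4) = 0.003316.

0.003316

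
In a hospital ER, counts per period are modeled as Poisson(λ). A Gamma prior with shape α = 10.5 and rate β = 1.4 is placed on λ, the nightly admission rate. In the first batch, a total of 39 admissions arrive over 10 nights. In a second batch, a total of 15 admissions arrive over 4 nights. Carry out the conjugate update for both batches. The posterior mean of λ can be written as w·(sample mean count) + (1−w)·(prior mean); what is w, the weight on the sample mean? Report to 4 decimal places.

0.9091

With a Gamma(shape α, rate β) prior, the Poisson likelihood is conjugate: the posterior is Gamma(α + ΣXᵢ, β + n).
Total number of nights: n = 10 + 4 = 14.
Posterior mean = (α₀+S)/(β₀+n) = [n/(β₀+n)]·(S/n) + [β₀/(β₀+n)]·(α₀/β₀), so only n and β₀ enter the weight.
Weight on data w = n/(β₀+n) = 14/(1.4+14) = 14/15.4 = 0.9091.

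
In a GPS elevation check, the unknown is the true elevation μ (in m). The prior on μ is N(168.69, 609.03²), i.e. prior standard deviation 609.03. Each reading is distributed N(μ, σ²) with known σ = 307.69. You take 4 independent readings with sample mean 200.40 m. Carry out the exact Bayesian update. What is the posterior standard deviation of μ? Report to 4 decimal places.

149.1596

For Normal data with known variance σ², a Normal(μ₀, σ₀²) prior on μ is conjugate. Posterior precision = 1/σ₀² + n/σ²; posterior mean is the precision-weighted average of μ₀ and x̄.
σ₀² = 609.03² = 370917.5409, σ² = 307.69² = 94673.1361; σ² + n·σ₀² = 94673.1361 + 4·370917.5409 = 1578343.2997.
Posterior precision = 1/σ₀² + n/σ² = 1/370917.5409 + 4/94673.1361 = (σ² + n·σ₀²)/(σ₀²σ²) = 1578343.2997/(370917.5409·94673.1361); posterior variance σₙ² = σ₀²σ²/(σ² + n·σ₀²) = 370917.5409·94673.1361/1578343.2997 = 22248.598792.
Posterior SD = √σₙ² = √(370917.5409·94673.1361/1578343.2997) = 149.1596.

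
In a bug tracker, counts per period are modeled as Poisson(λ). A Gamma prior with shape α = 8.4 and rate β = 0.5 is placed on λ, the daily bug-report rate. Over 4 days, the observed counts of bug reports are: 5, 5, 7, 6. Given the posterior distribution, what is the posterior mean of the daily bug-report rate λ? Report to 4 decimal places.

6.9778

With a Gamma(shape α, rate β) prior, the Poisson likelihood is conjugate: the posterior is Gamma(α + ΣXᵢ, β + n).
Sum of counts S = 23 over n = 4 days.
Posterior: Gamma(α+S, β+n) = Gamma(8.4+23, 0.5+4) = Gamma(31.4, 4.5).
Posterior mean = α/β = 31.4/4.5 = 6.9778.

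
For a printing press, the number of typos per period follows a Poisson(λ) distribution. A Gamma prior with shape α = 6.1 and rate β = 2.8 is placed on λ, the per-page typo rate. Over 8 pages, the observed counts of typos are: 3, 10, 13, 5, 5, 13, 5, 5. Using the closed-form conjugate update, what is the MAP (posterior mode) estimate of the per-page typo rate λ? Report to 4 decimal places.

5.9352

With a Gamma(shape α, rate β) prior, the Poisson likelihood is conjugate: the posterior is Gamma(α + ΣXᵢ, β + n).
Sum of counts S = 59 over n = 8 pages.
Posterior: Gamma(α+S, β+n) = Gamma(6.1+59, 2.8+8) = Gamma(65.1, 10.8).
Mode of Gamma(α,β) for α≥1 is (α−1)/β = 64.1/10.8 = 5.9352.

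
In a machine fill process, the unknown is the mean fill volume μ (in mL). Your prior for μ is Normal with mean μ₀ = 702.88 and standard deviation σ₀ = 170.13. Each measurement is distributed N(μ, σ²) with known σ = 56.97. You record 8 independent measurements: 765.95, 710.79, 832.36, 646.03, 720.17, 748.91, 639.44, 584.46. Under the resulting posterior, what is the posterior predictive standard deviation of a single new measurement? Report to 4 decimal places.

For Normal data with known variance σ², a Normal(μ₀, σ₀²) prior on μ is conjugate. Posterior precision = 1/σ₀² + n/σ²; posterior mean is the precision-weighted average of μ₀ and x̄.
σ₀² = 170.13² = 28944.2169, σ² = 56.97² = 3245.5809; σ² + n·σ₀² = 3245.5809 + 8·28944.2169 = 234799.3161.
Posterior precision = 1/σ₀² + n/σ² = 1/28944.2169 + 8/3245.5809 = (σ² + n·σ₀²)/(σ₀²σ²) = 234799.3161/(28944.2169·3245.5809); posterior variance σₙ² = σ₀²σ²/(σ² + n·σ₀²) = 28944.2169·3245.5809/234799.3161 = 400.089741.
Predictive variance for one new observation = σₙ² + σ² = 28944.2169·3245.5809/234799.3161 + 3245.5809 = σ²·(σ₀² + 234799.3161)/234799.3161 = 3245.5809·263743.533/234799.3161 = 3645.670641; SD = √(3245.5809·263743.533/234799.3161) = 60.3794.

60.3794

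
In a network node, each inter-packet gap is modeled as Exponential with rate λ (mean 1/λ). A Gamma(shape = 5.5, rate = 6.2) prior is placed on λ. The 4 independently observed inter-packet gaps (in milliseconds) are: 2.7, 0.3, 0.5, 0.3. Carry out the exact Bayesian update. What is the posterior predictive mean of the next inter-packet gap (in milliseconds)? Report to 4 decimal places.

1.1765

With a Gamma(shape α, rate β) prior on the exponential rate λ, the posterior after n observations with total T = Σxᵢ is Gamma(α+n, β+T).
Sum of observations T = 3.8 milliseconds; n = 4.
Posterior: Gamma(5.5+4, 6.2+3.8) = Gamma(9.5, 10.0).
The predictive distribution for the next observation is Lomax; its mean is β/(α−1) = 10.0/8.5 = 1.1765.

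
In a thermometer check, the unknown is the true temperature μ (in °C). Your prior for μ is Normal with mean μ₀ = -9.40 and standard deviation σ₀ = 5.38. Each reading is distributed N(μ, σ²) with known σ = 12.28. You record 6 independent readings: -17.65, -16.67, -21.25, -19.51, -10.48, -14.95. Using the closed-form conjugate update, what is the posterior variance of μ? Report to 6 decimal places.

For Normal data with known variance σ², a Normal(μ₀, σ₀²) prior on μ is conjugate. Posterior precision = 1/σ₀² + n/σ²; posterior mean is the precision-weighted average of μ₀ and x̄.
σ₀² = 5.38² = 28.9444, σ² = 12.28² = 150.7984; σ² + n·σ₀² = 150.7984 + 6·28.9444 = 324.4648.
Posterior precision = 1/σ₀² + n/σ² = 1/28.9444 + 6/150.7984 = (σ² + n·σ₀²)/(σ₀²σ²) = 324.4648/(28.9444·150.7984); posterior variance σₙ² = σ₀²σ²/(σ² + n·σ₀²) = 28.9444·150.7984/324.4648 = 13.452212.

13.452212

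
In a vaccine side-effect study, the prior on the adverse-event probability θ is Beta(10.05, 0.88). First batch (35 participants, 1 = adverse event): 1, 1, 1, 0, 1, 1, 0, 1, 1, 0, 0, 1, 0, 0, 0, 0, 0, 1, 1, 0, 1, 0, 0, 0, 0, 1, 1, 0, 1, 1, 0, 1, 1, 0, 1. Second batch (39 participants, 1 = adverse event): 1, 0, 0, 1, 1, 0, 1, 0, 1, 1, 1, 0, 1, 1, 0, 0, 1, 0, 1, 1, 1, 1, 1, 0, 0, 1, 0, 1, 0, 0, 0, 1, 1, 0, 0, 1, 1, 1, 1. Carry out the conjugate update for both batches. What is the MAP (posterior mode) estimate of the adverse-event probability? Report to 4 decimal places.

The Beta prior is conjugate to a Binomial/Bernoulli likelihood; the update adds successes to α and failures to β.
After batch 1: Beta(10.05+18, 0.88+17) = Beta(28.05, 17.88).
After batch 2: Beta(28.05+23, 17.88+16) = Beta(51.05, 33.88).
Mode of Beta(a,b) for a,b>1 is (a−1)/(a+b−2) = 50.05/82.93 = 0.6035.

0.6035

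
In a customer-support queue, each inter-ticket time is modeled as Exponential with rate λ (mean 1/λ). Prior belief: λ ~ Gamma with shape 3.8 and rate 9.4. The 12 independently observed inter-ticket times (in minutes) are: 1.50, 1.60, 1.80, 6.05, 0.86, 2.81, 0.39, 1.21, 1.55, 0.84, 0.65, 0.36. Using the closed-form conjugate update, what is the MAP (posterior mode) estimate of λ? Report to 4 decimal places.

With a Gamma(shape α, rate β) prior on the exponential rate λ, the posterior after n observations with total T = Σxᵢ is Gamma(α+n, β+T).
Sum of observations T = 19.62 minutes; n = 12.
Posterior: Gamma(3.8+12, 9.4+19.62) = Gamma(15.8, 29.02).
Mode = (α−1)/β = 0.5100.

0.5100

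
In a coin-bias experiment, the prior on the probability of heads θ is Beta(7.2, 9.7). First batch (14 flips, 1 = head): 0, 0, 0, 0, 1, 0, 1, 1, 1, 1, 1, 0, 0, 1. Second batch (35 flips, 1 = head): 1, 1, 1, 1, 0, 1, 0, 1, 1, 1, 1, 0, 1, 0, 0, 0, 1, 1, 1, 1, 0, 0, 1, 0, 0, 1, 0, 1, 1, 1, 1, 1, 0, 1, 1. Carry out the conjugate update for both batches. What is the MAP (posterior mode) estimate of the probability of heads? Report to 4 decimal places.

0.5665

The Beta prior is conjugate to a Binomial/Bernoulli likelihood; the update adds successes to α and failures to β.
After batch 1: Beta(7.2+7, 9.7+7) = Beta(14.2, 16.7).
After batch 2: Beta(14.2+23, 16.7+12) = Beta(37.2, 28.7).
Mode of Beta(a,b) for a,b>1 is (a−1)/(a+b−2) = 36.2/63.9 = 0.5665.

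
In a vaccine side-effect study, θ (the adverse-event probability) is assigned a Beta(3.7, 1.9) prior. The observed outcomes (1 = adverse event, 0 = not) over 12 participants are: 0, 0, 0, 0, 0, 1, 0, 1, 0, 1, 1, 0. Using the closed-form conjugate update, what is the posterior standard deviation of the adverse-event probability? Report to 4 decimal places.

The Beta prior is conjugate to a Binomial/Bernoulli likelihood; the update adds successes to α and failures to β.
Posterior: Beta(α+k, β+n−k) = Beta(3.7+4, 1.9+8) = Beta(7.7, 9.9).
Var = αβ/((α+β)²(α+β+1)) = 7.7·9.9/(17.6²·18.6) = 0.01323085; SD = √0.01323085 = 0.1150.

0.1150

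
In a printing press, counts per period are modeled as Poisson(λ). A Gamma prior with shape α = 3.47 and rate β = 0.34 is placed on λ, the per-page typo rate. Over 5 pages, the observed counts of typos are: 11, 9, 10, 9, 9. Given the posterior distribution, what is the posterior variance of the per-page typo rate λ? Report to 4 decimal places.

1.8050

With a Gamma(shape α, rate β) prior, the Poisson likelihood is conjugate: the posterior is Gamma(α + ΣXᵢ, β + n).
Sum of counts S = 48 over n = 5 pages.
Posterior: Gamma(α+S, β+n) = Gamma(3.47+48, 0.34+5) = Gamma(51.47, 5.34).
Var = α/β² = 51.47/5.34² = 1.8050.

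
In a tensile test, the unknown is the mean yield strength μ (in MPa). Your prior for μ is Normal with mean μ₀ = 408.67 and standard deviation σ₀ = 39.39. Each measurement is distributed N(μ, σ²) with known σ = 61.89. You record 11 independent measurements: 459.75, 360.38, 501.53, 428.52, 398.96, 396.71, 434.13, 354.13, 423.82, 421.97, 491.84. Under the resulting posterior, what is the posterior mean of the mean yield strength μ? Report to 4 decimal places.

421.7648

For Normal data with known variance σ², a Normal(μ₀, σ₀²) prior on μ is conjugate. Posterior precision = 1/σ₀² + n/σ²; posterior mean is the precision-weighted average of μ₀ and x̄.
Σxᵢ = 459.75 + 360.38 + 501.53 + 428.52 + 398.96 + 396.71 + 434.13 + 354.13 + 423.82 + 421.97 + 491.84 = 4671.74, so n·x̄ = 4671.74.
σ₀² = 39.39² = 1551.5721, σ² = 61.89² = 3830.3721; σ² + n·σ₀² = 3830.3721 + 11·1551.5721 = 20897.6652.
Posterior mean = (μ₀/σ₀² + n·x̄/σ²)/(1/σ₀² + n/σ²) = (σ²·μ₀ + σ₀²·n·x̄)/(σ² + n·σ₀²) = (3830.3721·408.67 + 1551.5721·4671.74)/20897.6652 = 8813899.608561/20897.6652 = 421.7648.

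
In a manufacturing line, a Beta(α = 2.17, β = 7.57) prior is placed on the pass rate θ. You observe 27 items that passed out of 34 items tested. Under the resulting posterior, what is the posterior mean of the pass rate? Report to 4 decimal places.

The Beta prior is conjugate to a Binomial/Bernoulli likelihood; the update adds successes to α and failures to β.
Posterior: Beta(α+k, β+n−k) = Beta(2.17+27, 7.57+7) = Beta(29.17, 14.57).
Posterior mean = α/(α+β) = 29.17/43.74 = 0.6669.

0.6669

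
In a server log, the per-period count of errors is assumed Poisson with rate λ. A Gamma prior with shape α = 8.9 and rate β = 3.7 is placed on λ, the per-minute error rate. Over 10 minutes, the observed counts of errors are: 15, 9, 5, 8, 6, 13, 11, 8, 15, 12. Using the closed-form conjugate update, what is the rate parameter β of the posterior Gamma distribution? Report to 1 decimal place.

13.7

With a Gamma(shape α, rate β) prior, the Poisson likelihood is conjugate: the posterior is Gamma(α + ΣXᵢ, β + n).
Sum of counts S = 102 over n = 10 minutes.
Posterior: Gamma(α+S, β+n) = Gamma(8.9+102, 3.7+10) = Gamma(110.9, 13.7).
Posterior β = 13.7.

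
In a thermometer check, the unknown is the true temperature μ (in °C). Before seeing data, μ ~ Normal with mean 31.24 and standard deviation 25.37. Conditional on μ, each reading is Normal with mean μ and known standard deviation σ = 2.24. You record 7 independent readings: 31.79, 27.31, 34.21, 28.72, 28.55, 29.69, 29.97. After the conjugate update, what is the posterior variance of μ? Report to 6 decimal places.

For Normal data with known variance σ², a Normal(μ₀, σ₀²) prior on μ is conjugate. Posterior precision = 1/σ₀² + n/σ²; posterior mean is the precision-weighted average of μ₀ and x̄.
σ₀² = 25.37² = 643.6369, σ² = 2.24² = 5.0176; σ² + n·σ₀² = 5.0176 + 7·643.6369 = 4510.4759.
Posterior precision = 1/σ₀² + n/σ² = 1/643.6369 + 7/5.0176 = (σ² + n·σ₀²)/(σ₀²σ²) = 4510.4759/(643.6369·5.0176); posterior variance σₙ² = σ₀²σ²/(σ² + n·σ₀²) = 643.6369·5.0176/4510.4759 = 0.716003.

0.716003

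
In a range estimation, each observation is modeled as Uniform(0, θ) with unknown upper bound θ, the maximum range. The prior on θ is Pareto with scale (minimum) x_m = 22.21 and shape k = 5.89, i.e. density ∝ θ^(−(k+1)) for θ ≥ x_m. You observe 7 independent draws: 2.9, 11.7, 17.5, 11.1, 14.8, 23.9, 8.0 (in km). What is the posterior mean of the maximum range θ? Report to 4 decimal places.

25.9101

A Pareto(scale x_m, shape k) prior on the upper bound θ of Uniform(0, θ) is conjugate: posterior is Pareto(max(x_m, max xᵢ), k + n).
Sample maximum = 23.9; prior scale x_m = 22.21 → posterior scale = max = 23.90.
Posterior shape = 5.89 + 7 = 12.89.
E[θ|data] = k·x_m/(k−1) = 12.89·23.90/11.89 = 25.9101.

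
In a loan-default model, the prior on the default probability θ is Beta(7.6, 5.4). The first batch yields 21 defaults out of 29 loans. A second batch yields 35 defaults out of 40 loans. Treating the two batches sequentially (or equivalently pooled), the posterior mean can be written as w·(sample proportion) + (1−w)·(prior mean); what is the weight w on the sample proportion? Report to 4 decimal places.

The Beta prior is conjugate to a Binomial/Bernoulli likelihood; the update adds successes to α and failures to β.
Total number of loans: n = 29 + 40 = 69.
Posterior mean = (α₀+k)/(α₀+β₀+n) = [n/(α₀+β₀+n)]·(k/n) + [(α₀+β₀)/(α₀+β₀+n)]·α₀/(α₀+β₀), so only n and the prior enter the weight.
The weight on the data is w = n/(α₀+β₀+n) = 69/(7.6+5.4+69) = 69/82.0 = 0.8415.

0.8415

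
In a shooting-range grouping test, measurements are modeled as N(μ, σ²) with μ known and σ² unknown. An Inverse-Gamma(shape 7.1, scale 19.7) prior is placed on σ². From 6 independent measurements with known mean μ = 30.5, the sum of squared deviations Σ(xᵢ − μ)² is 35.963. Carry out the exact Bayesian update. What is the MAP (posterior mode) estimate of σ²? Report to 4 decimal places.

With known mean μ and an Inverse-Gamma(α, β) prior on σ², the Normal likelihood is conjugate: posterior is Inv-Gamma(α + n/2, β + Σ(xᵢ−μ)²/2).
Posterior: Inv-Gamma(7.1 + 6/2, 19.7 + 35.963/2) = Inv-Gamma(10.10, 37.6815).
Mode = β/(α+1) = 37.6815/11.10 = 3.3947.

3.3947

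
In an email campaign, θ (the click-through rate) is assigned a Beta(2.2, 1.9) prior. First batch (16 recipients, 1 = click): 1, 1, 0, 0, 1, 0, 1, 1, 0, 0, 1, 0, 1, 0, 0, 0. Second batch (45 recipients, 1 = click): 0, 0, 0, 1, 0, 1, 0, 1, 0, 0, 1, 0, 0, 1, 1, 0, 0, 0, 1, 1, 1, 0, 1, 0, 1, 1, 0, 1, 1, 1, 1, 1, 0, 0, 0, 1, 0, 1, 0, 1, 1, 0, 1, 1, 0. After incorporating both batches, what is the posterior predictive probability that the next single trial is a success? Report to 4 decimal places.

The Beta prior is conjugate to a Binomial/Bernoulli likelihood; the update adds successes to α and failures to β.
After batch 1: Beta(2.2+7, 1.9+9) = Beta(9.2, 10.9).
After batch 2: Beta(9.2+23, 10.9+22) = Beta(32.2, 32.9).
For a single future Bernoulli trial, P(success | data) = α/(α+β) = 0.4946.

0.4946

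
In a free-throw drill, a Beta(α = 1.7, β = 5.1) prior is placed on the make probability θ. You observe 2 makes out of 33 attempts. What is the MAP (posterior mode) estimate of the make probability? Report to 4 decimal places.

The Beta prior is conjugate to a Binomial/Bernoulli likelihood; the update adds successes to α and failures to β.
Posterior: Beta(α+k, β+n−k) = Beta(1.7+2, 5.1+31) = Beta(3.7, 36.1).
Mode of Beta(a,b) for a,b>1 is (a−1)/(a+b−2) = 2.7/37.8 = 0.0714.

0.0714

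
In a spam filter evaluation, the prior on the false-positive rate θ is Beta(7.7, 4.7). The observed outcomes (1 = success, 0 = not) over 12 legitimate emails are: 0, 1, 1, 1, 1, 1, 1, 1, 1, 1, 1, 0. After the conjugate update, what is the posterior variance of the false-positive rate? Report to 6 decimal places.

The Beta prior is conjugate to a Binomial/Bernoulli likelihood; the update adds successes to α and failures to β.
Posterior: Beta(α+k, β+n−k) = Beta(7.7+10, 4.7+2) = Beta(17.7, 6.7).
Var = αβ/((α+β)²(α+β+1)) = 17.7·6.7/(24.4²·25.4) = 0.007842.

0.007842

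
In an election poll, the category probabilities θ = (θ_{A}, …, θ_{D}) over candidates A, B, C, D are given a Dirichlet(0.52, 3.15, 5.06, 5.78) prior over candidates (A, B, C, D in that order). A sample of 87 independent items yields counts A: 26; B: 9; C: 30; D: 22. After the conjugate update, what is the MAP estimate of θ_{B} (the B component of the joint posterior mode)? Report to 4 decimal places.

0.1143

The Dirichlet prior is conjugate to the Multinomial likelihood: each posterior αⱼ = prior αⱼ + observed count nⱼ.
Posterior concentration: (26.52, 12.15, 35.06, 27.78), total = 101.51.
Joint mode component: (α_{B}−1)/(Σα−K) = 11.15/97.51 = 0.1143.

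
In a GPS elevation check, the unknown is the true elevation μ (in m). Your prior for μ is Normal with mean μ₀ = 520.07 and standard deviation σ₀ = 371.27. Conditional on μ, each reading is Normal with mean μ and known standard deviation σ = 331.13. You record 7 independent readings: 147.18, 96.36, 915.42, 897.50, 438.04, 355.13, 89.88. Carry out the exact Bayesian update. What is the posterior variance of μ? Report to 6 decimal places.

For Normal data with known variance σ², a Normal(μ₀, σ₀²) prior on μ is conjugate. Posterior precision = 1/σ₀² + n/σ²; posterior mean is the precision-weighted average of μ₀ and x̄.
σ₀² = 371.27² = 137841.4129, σ² = 331.13² = 109647.0769; σ² + n·σ₀² = 109647.0769 + 7·137841.4129 = 1074536.9672.
Posterior precision = 1/σ₀² + n/σ² = 1/137841.4129 + 7/109647.0769 = (σ² + n·σ₀²)/(σ₀²σ²) = 1074536.9672/(137841.4129·109647.0769); posterior variance σₙ² = σ₀²σ²/(σ² + n·σ₀²) = 137841.4129·109647.0769/1074536.9672 = 14065.507713.

14065.507713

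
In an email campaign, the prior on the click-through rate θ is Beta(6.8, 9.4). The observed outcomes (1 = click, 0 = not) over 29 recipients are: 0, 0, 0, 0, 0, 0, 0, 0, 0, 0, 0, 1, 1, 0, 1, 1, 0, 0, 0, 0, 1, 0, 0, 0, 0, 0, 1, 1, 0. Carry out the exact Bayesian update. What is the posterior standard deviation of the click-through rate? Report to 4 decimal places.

The Beta prior is conjugate to a Binomial/Bernoulli likelihood; the update adds successes to α and failures to β.
Posterior: Beta(α+k, β+n−k) = Beta(6.8+7, 9.4+22) = Beta(13.8, 31.4).
Var = αβ/((α+β)²(α+β+1)) = 13.8·31.4/(45.2²·46.2) = 0.00459082; SD = √0.00459082 = 0.0678.

0.0678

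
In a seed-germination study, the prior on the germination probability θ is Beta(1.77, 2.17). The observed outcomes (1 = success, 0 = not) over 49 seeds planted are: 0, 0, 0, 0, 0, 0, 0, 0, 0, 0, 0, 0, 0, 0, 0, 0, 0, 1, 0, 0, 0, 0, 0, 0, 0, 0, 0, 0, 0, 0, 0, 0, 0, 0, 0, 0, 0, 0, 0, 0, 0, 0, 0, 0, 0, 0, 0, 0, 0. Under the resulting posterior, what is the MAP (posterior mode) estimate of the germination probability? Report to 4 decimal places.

0.0347

The Beta prior is conjugate to a Binomial/Bernoulli likelihood; the update adds successes to α and failures to β.
Posterior: Beta(α+k, β+n−k) = Beta(1.77+1, 2.17+48) = Beta(2.77, 50.17).
Mode of Beta(a,b) for a,b>1 is (a−1)/(a+b−2) = 1.77/50.94 = 0.0347.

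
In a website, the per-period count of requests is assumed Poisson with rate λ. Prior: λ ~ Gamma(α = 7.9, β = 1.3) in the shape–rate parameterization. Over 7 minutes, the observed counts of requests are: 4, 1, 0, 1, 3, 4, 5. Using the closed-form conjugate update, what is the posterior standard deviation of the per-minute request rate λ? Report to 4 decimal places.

0.6132

With a Gamma(shape α, rate β) prior, the Poisson likelihood is conjugate: the posterior is Gamma(α + ΣXᵢ, β + n).
Sum of counts S = 18 over n = 7 minutes.
Posterior: Gamma(α+S, β+n) = Gamma(7.9+18, 1.3+7) = Gamma(25.9, 8.3).
SD = √α/β = √25.9/8.3 = 0.6132.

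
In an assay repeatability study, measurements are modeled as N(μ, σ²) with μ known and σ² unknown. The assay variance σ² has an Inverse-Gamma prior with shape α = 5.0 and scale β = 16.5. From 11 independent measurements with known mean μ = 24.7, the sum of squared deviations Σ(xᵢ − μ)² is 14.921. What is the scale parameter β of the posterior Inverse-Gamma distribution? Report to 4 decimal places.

23.9605

With known mean μ and an Inverse-Gamma(α, β) prior on σ², the Normal likelihood is conjugate: posterior is Inv-Gamma(α + n/2, β + Σ(xᵢ−μ)²/2).
Posterior: Inv-Gamma(5.0 + 11/2, 16.5 + 14.921/2) = Inv-Gamma(10.50, 23.9605).
Posterior β = 23.9605.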